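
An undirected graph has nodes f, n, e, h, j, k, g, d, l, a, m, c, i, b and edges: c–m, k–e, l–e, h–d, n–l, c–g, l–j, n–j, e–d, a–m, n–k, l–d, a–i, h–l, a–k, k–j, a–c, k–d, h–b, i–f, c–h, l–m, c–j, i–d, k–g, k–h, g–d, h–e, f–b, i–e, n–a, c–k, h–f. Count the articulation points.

Removing k, for instance, still leaves 1 component. No single vertex removal increases the component count — the graph has no articulation points.

0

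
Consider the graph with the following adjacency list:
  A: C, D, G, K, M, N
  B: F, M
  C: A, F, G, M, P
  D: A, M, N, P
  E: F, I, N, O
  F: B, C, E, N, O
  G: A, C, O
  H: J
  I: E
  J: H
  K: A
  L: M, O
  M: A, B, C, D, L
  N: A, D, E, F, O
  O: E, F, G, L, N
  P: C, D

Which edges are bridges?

The edges on the cycle A-D-M-A are not bridges since each lies on that cycle.
But removing A-K disconnects A from K; removing I-E disconnects I from E; removing J-H disconnects J from H — these are bridges.

A-K, E-I, H-J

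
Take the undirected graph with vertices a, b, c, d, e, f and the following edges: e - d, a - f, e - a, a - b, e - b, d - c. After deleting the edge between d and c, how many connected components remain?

2

Before removal there is 1 component.
d - c is a bridge — removing it separates d's side from c's side.
After removal: 2 components.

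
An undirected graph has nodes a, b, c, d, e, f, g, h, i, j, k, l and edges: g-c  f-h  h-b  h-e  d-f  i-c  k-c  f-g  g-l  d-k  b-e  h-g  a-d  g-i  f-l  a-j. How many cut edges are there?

2

The edges on the cycle h-b-e-h are not bridges since each lies on that cycle.
But removing a-d disconnects a from d; removing a-j disconnects a from j — these are bridges.
That makes 2 bridges.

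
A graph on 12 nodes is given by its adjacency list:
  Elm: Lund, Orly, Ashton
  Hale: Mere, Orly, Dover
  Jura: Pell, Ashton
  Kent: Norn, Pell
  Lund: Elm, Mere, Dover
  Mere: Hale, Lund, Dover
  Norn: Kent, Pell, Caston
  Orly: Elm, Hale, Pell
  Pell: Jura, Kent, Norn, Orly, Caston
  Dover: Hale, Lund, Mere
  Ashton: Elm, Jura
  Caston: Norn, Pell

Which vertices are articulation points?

Pell

Removing Pell increases the component count from 1 to 2, so Pell is a cut vertex.
By contrast removing Dover leaves 1 component; it is not a cut vertex. No other vertex is a cut vertex either.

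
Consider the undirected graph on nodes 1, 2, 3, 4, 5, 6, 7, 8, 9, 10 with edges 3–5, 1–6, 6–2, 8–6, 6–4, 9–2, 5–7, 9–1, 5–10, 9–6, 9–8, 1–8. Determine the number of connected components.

2

Starting from 3 we can reach 3, 5, 7, 10. That is one component of size 4.
Starting from 1 we can reach 1, 2, 4, 6, 8, 9. That is one component of size 6.
Total: 2 components.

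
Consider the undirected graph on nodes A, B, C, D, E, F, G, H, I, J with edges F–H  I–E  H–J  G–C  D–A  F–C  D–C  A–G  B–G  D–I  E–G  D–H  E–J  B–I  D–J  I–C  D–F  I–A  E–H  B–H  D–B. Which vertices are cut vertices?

none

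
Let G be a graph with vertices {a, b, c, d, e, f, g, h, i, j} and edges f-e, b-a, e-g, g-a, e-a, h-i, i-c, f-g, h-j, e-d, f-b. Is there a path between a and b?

From a we can reach a, b, d, e, f, g, which includes b.

Yes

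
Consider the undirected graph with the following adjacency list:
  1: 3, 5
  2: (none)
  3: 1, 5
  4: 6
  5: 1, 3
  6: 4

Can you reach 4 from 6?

From 6 we can reach 4, 6, which includes 4.

Yes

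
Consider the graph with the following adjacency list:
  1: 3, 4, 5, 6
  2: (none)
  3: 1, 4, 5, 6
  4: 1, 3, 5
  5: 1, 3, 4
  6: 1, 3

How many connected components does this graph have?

2 is isolated — a component by itself.
Starting from 1 we can reach 1, 3, 4, 5, 6. That is one component of size 5.
Total: 2 components.

2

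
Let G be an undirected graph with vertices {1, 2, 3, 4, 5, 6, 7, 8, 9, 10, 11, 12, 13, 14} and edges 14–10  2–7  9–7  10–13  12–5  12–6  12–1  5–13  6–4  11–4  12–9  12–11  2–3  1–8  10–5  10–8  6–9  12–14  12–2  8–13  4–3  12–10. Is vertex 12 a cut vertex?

Deleting 12 raises the number of components from 1 to 2, so 12 is a cut vertex.

Yes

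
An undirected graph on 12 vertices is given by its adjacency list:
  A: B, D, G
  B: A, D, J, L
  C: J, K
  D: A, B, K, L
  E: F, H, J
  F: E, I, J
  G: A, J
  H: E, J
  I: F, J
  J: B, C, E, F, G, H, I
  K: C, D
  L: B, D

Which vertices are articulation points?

Removing J increases the component count from 1 to 2, so J is a cut vertex.
By contrast removing B leaves 1 component; it is not a cut vertex. No other vertex is a cut vertex either.

J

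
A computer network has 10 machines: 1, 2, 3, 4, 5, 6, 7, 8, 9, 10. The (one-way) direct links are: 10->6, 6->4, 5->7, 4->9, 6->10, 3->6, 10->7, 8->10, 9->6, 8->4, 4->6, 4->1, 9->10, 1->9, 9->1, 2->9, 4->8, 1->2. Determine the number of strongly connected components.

{1, 2, 4, 6, 8, 9, 10} are all mutually reachable — one SCC of size 7.
{5} is an SCC by itself.
{3} is an SCC by itself.
{7} is an SCC by itself.
That gives 4 strongly connected components.

4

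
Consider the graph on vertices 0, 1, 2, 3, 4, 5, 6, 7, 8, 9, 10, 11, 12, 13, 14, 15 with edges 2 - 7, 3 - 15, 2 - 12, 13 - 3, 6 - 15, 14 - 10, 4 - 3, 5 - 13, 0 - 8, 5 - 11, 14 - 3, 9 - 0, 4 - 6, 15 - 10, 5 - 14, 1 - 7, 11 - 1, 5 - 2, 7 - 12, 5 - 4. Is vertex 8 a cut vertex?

No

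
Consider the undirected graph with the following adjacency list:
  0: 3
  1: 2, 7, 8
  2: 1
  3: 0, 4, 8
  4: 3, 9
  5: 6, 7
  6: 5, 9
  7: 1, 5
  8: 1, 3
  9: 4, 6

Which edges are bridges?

0-3, 1-2

The edges on the cycle 9-6-5-7-1-8-3-4-9 are not bridges since each lies on that cycle.
But removing 0-3 disconnects 0 from 3; removing 2-1 disconnects 2 from 1 — these are bridges.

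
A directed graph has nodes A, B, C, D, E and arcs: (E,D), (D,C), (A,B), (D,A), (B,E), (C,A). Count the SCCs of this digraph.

1

{A, B, C, D, E} are all mutually reachable — one SCC of size 5.
That gives 1 strongly connected component.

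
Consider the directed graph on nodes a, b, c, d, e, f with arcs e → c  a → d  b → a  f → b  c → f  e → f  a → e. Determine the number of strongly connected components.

2

{a, b, c, e, f} are all mutually reachable — one SCC of size 5.
{d} is an SCC by itself.
That gives 2 strongly connected components.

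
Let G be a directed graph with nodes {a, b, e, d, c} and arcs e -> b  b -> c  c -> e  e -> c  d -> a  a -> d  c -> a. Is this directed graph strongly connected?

There is no directed path from d to e, so the graph is not strongly connected.

No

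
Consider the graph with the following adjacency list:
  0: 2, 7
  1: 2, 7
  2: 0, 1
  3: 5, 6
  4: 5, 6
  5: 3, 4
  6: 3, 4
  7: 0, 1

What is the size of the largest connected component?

4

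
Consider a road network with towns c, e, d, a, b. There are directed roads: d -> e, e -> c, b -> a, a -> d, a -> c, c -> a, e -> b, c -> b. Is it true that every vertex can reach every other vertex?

From e we can reach every vertex (a, b, c, d, e), and every vertex can reach e (a, b, c, d, e). So the whole graph is one strongly connected component.

Yes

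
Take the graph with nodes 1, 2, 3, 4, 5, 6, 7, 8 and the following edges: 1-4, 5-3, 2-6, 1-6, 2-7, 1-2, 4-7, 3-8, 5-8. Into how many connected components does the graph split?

Starting from 3 we can reach 3, 5, 8. That is one component of size 3.
Starting from 1 we can reach 1, 2, 4, 6, 7. That is one component of size 5.
Total: 2 components.

2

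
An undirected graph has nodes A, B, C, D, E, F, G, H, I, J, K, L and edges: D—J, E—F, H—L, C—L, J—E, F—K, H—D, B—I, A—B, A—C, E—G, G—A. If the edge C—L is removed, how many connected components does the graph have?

C and L are still connected via C-A-G-E-J-D-H-L, so the component count stays at 1.

1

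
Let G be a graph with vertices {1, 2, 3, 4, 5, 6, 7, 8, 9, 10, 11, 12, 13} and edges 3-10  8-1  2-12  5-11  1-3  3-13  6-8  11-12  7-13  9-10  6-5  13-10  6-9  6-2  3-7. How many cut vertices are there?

Removing 6 increases the component count from 2 to 3, so 6 is a cut vertex.
By contrast removing 5 leaves 2 components; it is not a cut vertex. No other vertex is a cut vertex either.

1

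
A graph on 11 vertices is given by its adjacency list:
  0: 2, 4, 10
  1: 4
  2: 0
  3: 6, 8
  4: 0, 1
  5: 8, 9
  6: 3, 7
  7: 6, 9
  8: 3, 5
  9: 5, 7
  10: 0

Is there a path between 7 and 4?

No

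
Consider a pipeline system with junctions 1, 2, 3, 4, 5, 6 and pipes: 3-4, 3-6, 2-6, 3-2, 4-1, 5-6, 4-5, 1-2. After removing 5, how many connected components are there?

1

With 5 gone, the remaining components are: {1, 2, 3, 4, 6}.
That is 1 component.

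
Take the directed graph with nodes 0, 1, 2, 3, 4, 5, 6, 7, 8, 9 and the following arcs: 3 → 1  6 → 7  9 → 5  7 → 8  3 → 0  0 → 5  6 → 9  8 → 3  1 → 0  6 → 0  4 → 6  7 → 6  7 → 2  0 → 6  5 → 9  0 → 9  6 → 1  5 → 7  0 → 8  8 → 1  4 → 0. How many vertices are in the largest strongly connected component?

8

{0, 1, 3, 5, 6, 7, 8, 9} are all mutually reachable — one SCC of size 8.
{2} is an SCC by itself.
{4} is an SCC by itself.
The largest has 8 vertices.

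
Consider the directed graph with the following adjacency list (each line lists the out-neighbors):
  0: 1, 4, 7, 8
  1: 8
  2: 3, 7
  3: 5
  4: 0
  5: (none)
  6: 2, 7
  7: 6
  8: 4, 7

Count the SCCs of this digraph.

{0, 1, 4, 8} are all mutually reachable — one SCC of size 4.
{2, 6, 7} are all mutually reachable — one SCC of size 3.
{3} is an SCC by itself.
{5} is an SCC by itself.
That gives 4 strongly connected components.

4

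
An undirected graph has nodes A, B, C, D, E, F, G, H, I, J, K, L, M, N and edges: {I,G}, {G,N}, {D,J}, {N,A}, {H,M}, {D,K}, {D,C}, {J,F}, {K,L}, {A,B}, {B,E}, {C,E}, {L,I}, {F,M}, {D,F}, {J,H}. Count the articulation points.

Removing D increases the component count from 1 to 2, so D is a cut vertex.
By contrast removing L leaves 1 component; it is not a cut vertex. No other vertex is a cut vertex either.

1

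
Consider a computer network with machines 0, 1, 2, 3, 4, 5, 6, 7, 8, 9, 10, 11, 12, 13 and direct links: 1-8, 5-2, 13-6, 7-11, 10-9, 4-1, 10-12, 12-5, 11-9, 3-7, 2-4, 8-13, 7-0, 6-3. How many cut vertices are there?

1

Removing 7 increases the component count from 1 to 2, so 7 is a cut vertex.
By contrast removing 2 leaves 1 component; it is not a cut vertex. No other vertex is a cut vertex either.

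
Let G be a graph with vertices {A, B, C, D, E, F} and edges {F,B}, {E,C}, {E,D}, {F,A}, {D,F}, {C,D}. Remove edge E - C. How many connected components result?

E and C are still connected via E-D-C, so the component count stays at 1.

1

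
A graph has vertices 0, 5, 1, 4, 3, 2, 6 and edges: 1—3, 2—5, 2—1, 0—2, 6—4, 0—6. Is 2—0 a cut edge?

Removing 2—0 leaves no path between 2 and 0: the component count goes from 1 to 2. So it is a bridge.

Yes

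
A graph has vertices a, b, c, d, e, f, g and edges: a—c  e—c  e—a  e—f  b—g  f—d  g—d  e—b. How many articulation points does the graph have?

Removing e increases the component count from 1 to 2, so e is a cut vertex.
By contrast removing g leaves 1 component; it is not a cut vertex. No other vertex is a cut vertex either.

1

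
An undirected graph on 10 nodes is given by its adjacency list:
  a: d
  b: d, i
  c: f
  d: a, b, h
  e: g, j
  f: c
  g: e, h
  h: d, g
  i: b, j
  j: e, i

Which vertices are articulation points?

d

Removing d increases the component count from 2 to 3, so d is a cut vertex.
By contrast removing f leaves 2 components; it is not a cut vertex. No other vertex is a cut vertex either.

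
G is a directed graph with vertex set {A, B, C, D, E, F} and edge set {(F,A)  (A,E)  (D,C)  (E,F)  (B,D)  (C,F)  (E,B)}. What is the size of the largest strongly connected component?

6

{A, B, C, D, E, F} are all mutually reachable — one SCC of size 6.
The largest has 6 vertices.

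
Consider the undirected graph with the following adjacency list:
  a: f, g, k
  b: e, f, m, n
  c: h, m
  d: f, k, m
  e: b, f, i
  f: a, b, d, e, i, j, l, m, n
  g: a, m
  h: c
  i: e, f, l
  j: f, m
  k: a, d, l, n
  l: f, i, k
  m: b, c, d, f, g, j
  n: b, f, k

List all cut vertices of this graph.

c, m

Removing c increases the component count from 1 to 2, so c is a cut vertex.
Removing m increases the component count from 1 to 2, so m is a cut vertex.
By contrast removing f leaves 1 component; it is not a cut vertex. No other vertex is a cut vertex either.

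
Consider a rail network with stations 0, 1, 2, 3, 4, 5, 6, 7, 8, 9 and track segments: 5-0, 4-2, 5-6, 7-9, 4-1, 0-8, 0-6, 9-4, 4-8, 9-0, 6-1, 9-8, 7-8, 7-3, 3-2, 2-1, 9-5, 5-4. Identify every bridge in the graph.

none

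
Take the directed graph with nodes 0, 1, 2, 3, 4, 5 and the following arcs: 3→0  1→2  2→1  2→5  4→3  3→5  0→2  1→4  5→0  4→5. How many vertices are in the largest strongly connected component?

6

{0, 1, 2, 3, 4, 5} are all mutually reachable — one SCC of size 6.
The largest has 6 vertices.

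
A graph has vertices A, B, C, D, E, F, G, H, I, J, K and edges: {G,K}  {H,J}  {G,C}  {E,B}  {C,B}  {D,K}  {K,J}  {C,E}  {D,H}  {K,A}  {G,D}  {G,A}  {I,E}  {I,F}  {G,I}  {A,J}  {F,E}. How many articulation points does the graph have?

Removing G increases the component count from 1 to 2, so G is a cut vertex.
By contrast removing I leaves 1 component; it is not a cut vertex. No other vertex is a cut vertex either.

1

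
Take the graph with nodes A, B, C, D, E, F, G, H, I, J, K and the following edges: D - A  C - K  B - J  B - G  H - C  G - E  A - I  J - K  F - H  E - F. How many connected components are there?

Starting from A we can reach A, D, I. That is one component of size 3.
Starting from B we can reach B, C, E, F, G, H, J, K. That is one component of size 8.
Total: 2 components.

2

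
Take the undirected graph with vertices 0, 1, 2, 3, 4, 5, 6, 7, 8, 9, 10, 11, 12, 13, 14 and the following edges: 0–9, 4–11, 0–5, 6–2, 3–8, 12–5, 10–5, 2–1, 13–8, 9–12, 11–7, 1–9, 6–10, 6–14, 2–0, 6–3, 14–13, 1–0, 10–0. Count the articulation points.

2

Removing 6 increases the component count from 2 to 3, so 6 is a cut vertex.
Removing 11 increases the component count from 2 to 3, so 11 is a cut vertex.
By contrast removing 4 leaves 2 components; it is not a cut vertex. No other vertex is a cut vertex either.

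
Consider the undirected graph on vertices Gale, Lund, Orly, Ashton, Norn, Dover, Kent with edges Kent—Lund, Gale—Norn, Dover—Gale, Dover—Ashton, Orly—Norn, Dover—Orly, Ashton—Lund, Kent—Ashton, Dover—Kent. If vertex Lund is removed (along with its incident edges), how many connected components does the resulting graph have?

1

With Lund gone, the remaining components are: {Gale, Kent, Norn, Orly, Dover, Ashton}.
That is 1 component.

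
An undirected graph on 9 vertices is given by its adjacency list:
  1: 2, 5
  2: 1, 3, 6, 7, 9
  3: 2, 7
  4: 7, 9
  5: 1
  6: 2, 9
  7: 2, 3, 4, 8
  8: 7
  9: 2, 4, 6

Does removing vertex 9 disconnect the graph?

Deleting 9 leaves 1 component (was 1) (its neighbors 2, 4, 6 remain connected to each other), so 9 is not a cut vertex.

No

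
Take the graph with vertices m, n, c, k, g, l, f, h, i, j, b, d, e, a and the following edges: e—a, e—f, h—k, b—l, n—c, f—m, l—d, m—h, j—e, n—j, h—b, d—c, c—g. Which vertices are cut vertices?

Removing c increases the component count from 2 to 3, so c is a cut vertex.
Removing e increases the component count from 2 to 3, so e is a cut vertex.
Removing h increases the component count from 2 to 3, so h is a cut vertex.
By contrast removing b leaves 2 components; it is not a cut vertex. No other vertex is a cut vertex either.

c, e, h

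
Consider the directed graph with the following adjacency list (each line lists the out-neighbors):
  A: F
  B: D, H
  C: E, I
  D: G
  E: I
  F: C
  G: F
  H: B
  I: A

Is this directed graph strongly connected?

No

There is no directed path from D to B, so the graph is not strongly connected.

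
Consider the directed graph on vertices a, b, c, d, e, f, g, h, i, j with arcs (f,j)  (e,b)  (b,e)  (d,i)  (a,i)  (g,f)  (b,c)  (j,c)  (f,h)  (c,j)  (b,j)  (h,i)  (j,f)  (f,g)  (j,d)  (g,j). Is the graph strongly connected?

There is no directed path from c to a, so the graph is not strongly connected.

No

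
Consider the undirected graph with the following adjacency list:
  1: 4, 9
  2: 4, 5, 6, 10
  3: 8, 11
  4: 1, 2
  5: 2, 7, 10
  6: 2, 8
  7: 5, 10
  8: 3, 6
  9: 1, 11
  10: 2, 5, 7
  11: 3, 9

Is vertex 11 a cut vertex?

No

Deleting 11 leaves 1 component (was 1) (its neighbors 3, 9 remain connected to each other), so 11 is not a cut vertex.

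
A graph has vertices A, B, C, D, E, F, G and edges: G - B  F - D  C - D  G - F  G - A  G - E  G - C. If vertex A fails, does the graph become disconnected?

No

Deleting A leaves 1 component (was 1), so A is not a cut vertex.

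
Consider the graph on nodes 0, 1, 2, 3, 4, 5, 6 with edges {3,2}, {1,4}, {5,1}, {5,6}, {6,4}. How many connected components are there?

3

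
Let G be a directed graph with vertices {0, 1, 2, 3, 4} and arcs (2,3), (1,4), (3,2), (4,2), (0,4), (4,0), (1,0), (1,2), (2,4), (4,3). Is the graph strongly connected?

There is no directed path from 2 to 1, so the graph is not strongly connected.

No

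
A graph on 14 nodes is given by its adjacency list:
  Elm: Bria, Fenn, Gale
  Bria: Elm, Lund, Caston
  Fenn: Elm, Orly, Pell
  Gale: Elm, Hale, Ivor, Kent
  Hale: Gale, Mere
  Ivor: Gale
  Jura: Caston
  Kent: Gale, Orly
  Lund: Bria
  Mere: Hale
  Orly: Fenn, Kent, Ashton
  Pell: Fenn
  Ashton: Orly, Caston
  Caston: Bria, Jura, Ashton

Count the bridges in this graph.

6

The edges on the cycle Gale-Elm-Bria-Caston-Ashton-Orly-Kent-Gale are not bridges since each lies on that cycle.
But removing Gale-Hale disconnects Gale from Hale; removing Ivor-Gale disconnects Ivor from Gale; removing Bria-Lund disconnects Bria from Lund; removing Hale-Mere disconnects Hale from Mere — these are bridges.
In total 6 edges are bridges.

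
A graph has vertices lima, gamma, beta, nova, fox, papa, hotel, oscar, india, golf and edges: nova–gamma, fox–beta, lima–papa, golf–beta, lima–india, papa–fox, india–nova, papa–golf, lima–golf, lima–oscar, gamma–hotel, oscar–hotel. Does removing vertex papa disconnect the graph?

Deleting papa leaves 1 component (was 1) (its neighbors fox, golf, lima remain connected to each other), so papa is not a cut vertex.

No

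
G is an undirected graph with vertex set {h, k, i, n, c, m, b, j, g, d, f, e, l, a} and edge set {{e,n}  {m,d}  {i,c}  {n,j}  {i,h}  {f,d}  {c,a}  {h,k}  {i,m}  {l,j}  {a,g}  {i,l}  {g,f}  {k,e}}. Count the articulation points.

1

Removing i increases the component count from 2 to 3, so i is a cut vertex.
By contrast removing e leaves 2 components; it is not a cut vertex. No other vertex is a cut vertex either.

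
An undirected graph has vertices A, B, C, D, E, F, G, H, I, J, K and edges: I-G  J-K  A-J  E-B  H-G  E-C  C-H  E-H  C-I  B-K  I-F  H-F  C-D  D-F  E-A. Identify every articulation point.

E

Removing E increases the component count from 1 to 2, so E is a cut vertex.
By contrast removing A leaves 1 component; it is not a cut vertex. No other vertex is a cut vertex either.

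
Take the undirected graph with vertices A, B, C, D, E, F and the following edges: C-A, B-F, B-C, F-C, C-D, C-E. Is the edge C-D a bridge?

Removing C-D leaves no path between C and D: the component count goes from 1 to 2. So it is a bridge.

Yes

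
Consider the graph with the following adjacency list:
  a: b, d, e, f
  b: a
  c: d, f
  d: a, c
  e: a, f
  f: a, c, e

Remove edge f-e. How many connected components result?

1

f and e are still connected via f-a-e, so the component count stays at 1.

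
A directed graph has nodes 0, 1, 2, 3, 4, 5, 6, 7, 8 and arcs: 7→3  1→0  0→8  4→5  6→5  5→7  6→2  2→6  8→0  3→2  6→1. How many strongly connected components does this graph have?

4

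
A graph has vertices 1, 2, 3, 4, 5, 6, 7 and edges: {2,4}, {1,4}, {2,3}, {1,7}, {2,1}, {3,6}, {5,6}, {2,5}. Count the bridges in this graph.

1

The edges on the cycle 2-1-4-2 are not bridges since each lies on that cycle.
But removing 1-7 disconnects 1 from 7 — this is a bridge.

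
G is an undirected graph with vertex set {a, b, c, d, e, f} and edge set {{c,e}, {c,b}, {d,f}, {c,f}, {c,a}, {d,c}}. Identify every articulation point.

Removing c increases the component count from 1 to 4, so c is a cut vertex.
By contrast removing a leaves 1 component; it is not a cut vertex. No other vertex is a cut vertex either.

c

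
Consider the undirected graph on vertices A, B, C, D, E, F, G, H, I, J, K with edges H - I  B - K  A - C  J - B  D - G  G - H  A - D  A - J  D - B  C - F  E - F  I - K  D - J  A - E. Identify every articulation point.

Removing A increases the component count from 1 to 2, so A is a cut vertex.
By contrast removing G leaves 1 component; it is not a cut vertex. No other vertex is a cut vertex either.

A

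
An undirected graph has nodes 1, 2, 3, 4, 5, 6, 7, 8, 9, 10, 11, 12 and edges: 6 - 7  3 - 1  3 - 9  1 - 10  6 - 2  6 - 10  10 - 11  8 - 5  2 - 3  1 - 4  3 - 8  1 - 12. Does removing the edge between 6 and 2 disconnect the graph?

After removing 6 - 2, the path 6-10-1-3-2 still connects them, so the edge is not a bridge.

No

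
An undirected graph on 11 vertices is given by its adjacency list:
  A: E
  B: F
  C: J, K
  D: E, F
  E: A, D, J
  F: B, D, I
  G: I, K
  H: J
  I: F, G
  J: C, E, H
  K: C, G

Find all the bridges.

The edges on the cycle G-K-C-J-E-D-F-I-G are not bridges since each lies on that cycle.
But removing A-E disconnects A from E; removing B-F disconnects B from F; removing H-J disconnects H from J — these are bridges.

A-E, B-F, H-J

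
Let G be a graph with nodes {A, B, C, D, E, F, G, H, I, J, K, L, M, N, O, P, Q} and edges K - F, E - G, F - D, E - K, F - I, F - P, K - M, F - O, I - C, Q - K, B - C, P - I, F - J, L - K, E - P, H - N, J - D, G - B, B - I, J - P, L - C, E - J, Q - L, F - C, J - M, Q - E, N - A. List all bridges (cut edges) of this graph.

A-N, F-O, H-N

The edges on the cycle Q-E-G-B-C-L-Q are not bridges since each lies on that cycle.
But removing O - F disconnects O from F; removing H - N disconnects H from N; removing A - N disconnects A from N — these are bridges.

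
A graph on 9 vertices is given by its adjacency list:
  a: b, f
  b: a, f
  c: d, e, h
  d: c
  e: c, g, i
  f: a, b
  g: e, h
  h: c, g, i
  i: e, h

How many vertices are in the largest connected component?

6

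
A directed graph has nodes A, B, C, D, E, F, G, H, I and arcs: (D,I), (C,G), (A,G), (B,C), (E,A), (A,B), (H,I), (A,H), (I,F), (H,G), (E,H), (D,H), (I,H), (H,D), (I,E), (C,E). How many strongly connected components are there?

3

{A, B, C, D, E, H, I} are all mutually reachable — one SCC of size 7.
{G} is an SCC by itself.
{F} is an SCC by itself.
That gives 3 strongly connected components.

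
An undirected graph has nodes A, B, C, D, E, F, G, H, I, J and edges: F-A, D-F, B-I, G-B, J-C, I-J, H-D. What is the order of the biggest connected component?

5

E is isolated — a component by itself.
Starting from A we can reach A, D, F, H. That is one component of size 4.
Starting from B we can reach B, C, G, I, J. That is one component of size 5.
The largest has 5 vertices.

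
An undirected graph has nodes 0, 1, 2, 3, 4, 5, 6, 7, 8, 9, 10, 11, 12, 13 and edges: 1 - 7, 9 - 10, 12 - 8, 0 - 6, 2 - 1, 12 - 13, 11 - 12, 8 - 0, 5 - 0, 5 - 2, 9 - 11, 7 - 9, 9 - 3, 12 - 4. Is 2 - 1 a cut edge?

After removing 2 - 1, the path 2-5-0-8-12-11-9-7-1 still connects them, so the edge is not a bridge.

No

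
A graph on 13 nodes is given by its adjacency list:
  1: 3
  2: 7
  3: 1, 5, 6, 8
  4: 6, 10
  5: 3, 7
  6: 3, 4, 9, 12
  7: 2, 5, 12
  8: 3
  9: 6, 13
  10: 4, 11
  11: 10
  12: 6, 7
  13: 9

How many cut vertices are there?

Removing 3 increases the component count from 1 to 3, so 3 is a cut vertex.
Removing 4 increases the component count from 1 to 2, so 4 is a cut vertex.
Removing 6 increases the component count from 1 to 3, so 6 is a cut vertex.
Likewise 7, 9, 10 are cut vertices.
By contrast removing 11 leaves 1 component; it is not a cut vertex. No other vertex is a cut vertex either.

6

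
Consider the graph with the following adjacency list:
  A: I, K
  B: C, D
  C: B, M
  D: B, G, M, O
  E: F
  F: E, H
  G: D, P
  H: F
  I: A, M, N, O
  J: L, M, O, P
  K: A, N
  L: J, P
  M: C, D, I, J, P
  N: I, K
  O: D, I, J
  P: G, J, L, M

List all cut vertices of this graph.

Removing F increases the component count from 2 to 3, so F is a cut vertex.
Removing I increases the component count from 2 to 3, so I is a cut vertex.
By contrast removing K leaves 2 components; it is not a cut vertex. No other vertex is a cut vertex either.

F, I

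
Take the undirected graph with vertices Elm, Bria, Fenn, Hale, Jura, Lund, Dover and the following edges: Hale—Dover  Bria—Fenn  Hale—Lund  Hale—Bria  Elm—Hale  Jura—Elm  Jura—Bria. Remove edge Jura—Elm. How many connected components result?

Jura and Elm are still connected via Jura-Bria-Hale-Elm, so the component count stays at 1.

1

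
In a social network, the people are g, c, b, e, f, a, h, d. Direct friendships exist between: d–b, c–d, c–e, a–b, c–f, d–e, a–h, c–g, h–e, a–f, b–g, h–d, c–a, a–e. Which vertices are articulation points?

none

Removing b, for instance, still leaves 1 component. No single vertex removal increases the component count — the graph has no articulation points.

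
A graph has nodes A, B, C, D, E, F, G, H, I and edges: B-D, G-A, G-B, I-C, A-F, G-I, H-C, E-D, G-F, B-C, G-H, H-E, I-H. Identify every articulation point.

G

Removing G increases the component count from 1 to 2, so G is a cut vertex.
By contrast removing B leaves 1 component; it is not a cut vertex. No other vertex is a cut vertex either.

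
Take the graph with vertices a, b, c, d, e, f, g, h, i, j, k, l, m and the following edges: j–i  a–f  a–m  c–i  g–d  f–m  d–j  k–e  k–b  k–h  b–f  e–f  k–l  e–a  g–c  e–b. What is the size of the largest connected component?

8

Starting from c we can reach c, d, g, i, j. That is one component of size 5.
Starting from a we can reach a, b, e, f, h, k, l, m. That is one component of size 8.
The largest has 8 vertices.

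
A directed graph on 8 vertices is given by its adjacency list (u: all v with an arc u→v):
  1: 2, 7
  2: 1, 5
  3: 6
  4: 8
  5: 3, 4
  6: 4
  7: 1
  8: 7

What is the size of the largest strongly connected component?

8

{1, 2, 3, 4, 5, 6, 7, 8} are all mutually reachable — one SCC of size 8.
The largest has 8 vertices.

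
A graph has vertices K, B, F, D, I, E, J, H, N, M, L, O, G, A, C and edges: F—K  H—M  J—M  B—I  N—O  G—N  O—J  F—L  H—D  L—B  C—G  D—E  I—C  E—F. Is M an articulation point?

No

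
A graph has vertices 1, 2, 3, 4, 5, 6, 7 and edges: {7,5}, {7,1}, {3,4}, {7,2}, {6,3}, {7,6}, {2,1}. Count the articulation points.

Removing 3 increases the component count from 1 to 2, so 3 is a cut vertex.
Removing 6 increases the component count from 1 to 2, so 6 is a cut vertex.
Removing 7 increases the component count from 1 to 3, so 7 is a cut vertex.
By contrast removing 5 leaves 1 component; it is not a cut vertex. No other vertex is a cut vertex either.

3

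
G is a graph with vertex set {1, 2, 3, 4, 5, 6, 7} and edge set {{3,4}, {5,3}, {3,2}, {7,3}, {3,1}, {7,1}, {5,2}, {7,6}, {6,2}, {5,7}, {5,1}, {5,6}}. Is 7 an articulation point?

Deleting 7 leaves 1 component (was 1) (its neighbors 1, 3, 5, 6 remain connected to each other), so 7 is not a cut vertex.

No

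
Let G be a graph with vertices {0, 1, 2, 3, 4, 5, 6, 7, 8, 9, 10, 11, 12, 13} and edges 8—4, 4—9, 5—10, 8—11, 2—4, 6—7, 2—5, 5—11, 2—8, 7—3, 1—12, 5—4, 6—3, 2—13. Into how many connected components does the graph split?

4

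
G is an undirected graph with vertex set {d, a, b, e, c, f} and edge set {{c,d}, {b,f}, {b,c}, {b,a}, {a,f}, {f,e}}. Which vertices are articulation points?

Removing b increases the component count from 1 to 2, so b is a cut vertex.
Removing c increases the component count from 1 to 2, so c is a cut vertex.
Removing f increases the component count from 1 to 2, so f is a cut vertex.
By contrast removing d leaves 1 component; it is not a cut vertex. No other vertex is a cut vertex either.

b, c, f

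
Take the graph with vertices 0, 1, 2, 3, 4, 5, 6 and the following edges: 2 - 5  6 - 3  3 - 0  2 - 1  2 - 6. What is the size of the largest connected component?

4 is isolated — a component by itself.
Starting from 0 we can reach 0, 1, 2, 3, 5, 6. That is one component of size 6.
The largest has 6 vertices.

6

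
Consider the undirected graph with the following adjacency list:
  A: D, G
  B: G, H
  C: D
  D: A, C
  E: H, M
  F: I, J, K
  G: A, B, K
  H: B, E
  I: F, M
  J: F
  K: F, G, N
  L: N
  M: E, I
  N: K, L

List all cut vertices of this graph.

A, D, F, G, K, N

Removing A increases the component count from 1 to 2, so A is a cut vertex.
Removing D increases the component count from 1 to 2, so D is a cut vertex.
Removing F increases the component count from 1 to 2, so F is a cut vertex.
Likewise G, K, N are cut vertices.
By contrast removing E leaves 1 component; it is not a cut vertex. No other vertex is a cut vertex either.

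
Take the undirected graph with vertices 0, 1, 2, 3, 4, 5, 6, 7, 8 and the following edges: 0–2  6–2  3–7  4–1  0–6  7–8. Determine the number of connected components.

4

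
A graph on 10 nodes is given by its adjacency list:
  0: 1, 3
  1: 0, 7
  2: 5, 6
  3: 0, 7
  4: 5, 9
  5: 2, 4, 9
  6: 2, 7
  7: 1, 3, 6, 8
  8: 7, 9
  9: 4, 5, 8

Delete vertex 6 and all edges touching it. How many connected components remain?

1

With 6 gone, the remaining components are: {0, 1, 2, 3, 4, 5, 7, 8, 9}.
That is 1 component.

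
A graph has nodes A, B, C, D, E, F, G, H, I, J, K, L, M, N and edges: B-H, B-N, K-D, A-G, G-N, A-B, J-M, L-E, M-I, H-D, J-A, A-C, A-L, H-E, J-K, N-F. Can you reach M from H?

Yes

From H we can reach A, B, C, D, E, F, G, H, I, J, K, L, M, N, which includes M.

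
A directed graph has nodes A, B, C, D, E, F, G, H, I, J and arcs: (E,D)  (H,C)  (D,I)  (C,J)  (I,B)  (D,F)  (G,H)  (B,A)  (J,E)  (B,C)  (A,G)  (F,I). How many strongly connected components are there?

1

{A, B, C, D, E, F, G, H, I, J} are all mutually reachable — one SCC of size 10.
That gives 1 strongly connected component.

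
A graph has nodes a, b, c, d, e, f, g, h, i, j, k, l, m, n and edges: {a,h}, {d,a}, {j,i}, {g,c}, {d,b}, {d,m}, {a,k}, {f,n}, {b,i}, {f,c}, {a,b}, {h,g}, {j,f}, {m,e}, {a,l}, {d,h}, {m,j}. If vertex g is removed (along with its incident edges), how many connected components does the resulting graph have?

1

With g gone, the remaining components are: {a, b, c, d, e, f, h, i, j, k, l, m, n}.
That is 1 component.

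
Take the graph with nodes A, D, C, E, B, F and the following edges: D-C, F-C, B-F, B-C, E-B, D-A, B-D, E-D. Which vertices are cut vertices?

D

Removing D increases the component count from 1 to 2, so D is a cut vertex.
By contrast removing C leaves 1 component; it is not a cut vertex. No other vertex is a cut vertex either.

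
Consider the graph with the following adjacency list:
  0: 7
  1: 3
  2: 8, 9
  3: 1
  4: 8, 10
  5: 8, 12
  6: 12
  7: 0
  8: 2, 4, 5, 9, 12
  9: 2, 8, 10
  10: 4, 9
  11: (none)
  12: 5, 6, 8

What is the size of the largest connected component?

8

11 is isolated — a component by itself.
Starting from 1 we can reach 1, 3. That is one component of size 2.
Starting from 0 we can reach 0, 7. That is one component of size 2.
Starting from 2 we can reach 2, 4, 5, 6, 8, 9, 10, 12. That is one component of size 8.
The largest has 8 vertices.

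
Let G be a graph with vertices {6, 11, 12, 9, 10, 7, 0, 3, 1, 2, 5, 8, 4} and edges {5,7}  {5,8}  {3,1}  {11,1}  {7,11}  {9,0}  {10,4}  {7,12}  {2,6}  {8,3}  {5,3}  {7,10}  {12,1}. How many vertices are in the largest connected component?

Starting from 2 we can reach 2, 6. That is one component of size 2.
Starting from 0 we can reach 0, 9. That is one component of size 2.
Starting from 1 we can reach 1, 3, 4, 5, 7, 8, 10, 11, 12. That is one component of size 9.
The largest has 9 vertices.

9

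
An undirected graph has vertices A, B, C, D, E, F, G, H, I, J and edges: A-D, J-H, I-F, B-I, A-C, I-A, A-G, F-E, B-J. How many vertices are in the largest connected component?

10

Starting from A we can reach A, B, C, D, E, F, G, H, I, J. That is one component of size 10.
The largest has 10 vertices.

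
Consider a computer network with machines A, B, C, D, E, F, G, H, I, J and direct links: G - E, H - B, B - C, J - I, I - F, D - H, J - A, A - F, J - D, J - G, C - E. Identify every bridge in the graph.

none

The edges on the cycle J-I-F-A-J are not bridges since each lies on that cycle.
Every edge lies on some cycle, so there are no bridges.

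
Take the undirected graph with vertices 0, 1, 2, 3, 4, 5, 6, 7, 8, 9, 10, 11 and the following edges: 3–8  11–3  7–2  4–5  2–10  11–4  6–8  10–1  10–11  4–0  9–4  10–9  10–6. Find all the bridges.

The edges on the cycle 10-11-4-9-10 are not bridges since each lies on that cycle.
But removing 0–4 disconnects 0 from 4; removing 10–1 disconnects 10 from 1; removing 10–2 disconnects 10 from 2; removing 4–5 disconnects 4 from 5 — these are bridges.
In total 5 edges are bridges.

0-4, 1-10, 10-2, 2-7, 4-5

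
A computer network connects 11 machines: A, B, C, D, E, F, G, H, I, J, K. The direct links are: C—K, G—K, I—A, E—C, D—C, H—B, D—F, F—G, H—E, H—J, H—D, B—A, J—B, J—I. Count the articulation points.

Removing H increases the component count from 1 to 2, so H is a cut vertex.
By contrast removing E leaves 1 component; it is not a cut vertex. No other vertex is a cut vertex either.

1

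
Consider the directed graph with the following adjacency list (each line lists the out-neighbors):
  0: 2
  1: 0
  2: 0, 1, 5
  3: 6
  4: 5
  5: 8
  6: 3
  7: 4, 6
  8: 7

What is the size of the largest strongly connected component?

{4, 5, 7, 8} are all mutually reachable — one SCC of size 4.
{0, 1, 2} are all mutually reachable — one SCC of size 3.
{3, 6} are all mutually reachable — one SCC of size 2.
The largest has 4 vertices.

4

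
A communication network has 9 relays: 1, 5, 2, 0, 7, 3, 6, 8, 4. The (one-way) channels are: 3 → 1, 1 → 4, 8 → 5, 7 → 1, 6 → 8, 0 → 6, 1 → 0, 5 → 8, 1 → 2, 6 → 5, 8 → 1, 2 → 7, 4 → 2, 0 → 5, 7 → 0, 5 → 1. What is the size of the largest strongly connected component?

{0, 1, 2, 4, 5, 6, 7, 8} are all mutually reachable — one SCC of size 8.
{3} is an SCC by itself.
The largest has 8 vertices.

8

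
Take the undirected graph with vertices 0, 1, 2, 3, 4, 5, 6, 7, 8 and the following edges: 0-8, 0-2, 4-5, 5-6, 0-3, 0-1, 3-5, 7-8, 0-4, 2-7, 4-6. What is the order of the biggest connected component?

Starting from 0 we can reach 0, 1, 2, 3, 4, 5, 6, 7, 8. That is one component of size 9.
The largest has 9 vertices.

9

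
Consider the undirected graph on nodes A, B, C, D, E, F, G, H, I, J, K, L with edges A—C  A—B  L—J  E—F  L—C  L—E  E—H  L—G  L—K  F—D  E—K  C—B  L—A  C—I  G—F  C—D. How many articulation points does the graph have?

Removing C increases the component count from 1 to 2, so C is a cut vertex.
Removing E increases the component count from 1 to 2, so E is a cut vertex.
Removing L increases the component count from 1 to 2, so L is a cut vertex.
By contrast removing F leaves 1 component; it is not a cut vertex. No other vertex is a cut vertex either.

3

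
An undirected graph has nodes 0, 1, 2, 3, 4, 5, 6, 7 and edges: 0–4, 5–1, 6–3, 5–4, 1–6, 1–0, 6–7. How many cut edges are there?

The edges on the cycle 5-1-0-4-5 are not bridges since each lies on that cycle.
But removing 6–3 disconnects 6 from 3; removing 1–6 disconnects 1 from 6; removing 6–7 disconnects 6 from 7 — these are bridges.
That makes 3 bridges.

3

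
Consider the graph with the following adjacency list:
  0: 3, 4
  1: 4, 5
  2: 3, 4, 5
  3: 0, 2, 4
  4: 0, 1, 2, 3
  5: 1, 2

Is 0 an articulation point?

Deleting 0 leaves 1 component (was 1) (its neighbors 3, 4 remain connected to each other), so 0 is not a cut vertex.

No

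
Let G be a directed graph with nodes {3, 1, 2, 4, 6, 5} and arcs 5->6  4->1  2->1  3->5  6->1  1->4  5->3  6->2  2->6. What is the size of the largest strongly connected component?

{2, 6} are all mutually reachable — one SCC of size 2.
{3, 5} are all mutually reachable — one SCC of size 2.
{1, 4} are all mutually reachable — one SCC of size 2.
The largest has 2 vertices.

2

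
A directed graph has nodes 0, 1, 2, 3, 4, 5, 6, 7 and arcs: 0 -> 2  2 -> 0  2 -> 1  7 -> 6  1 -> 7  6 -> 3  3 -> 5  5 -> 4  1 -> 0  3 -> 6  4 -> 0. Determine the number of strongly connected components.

1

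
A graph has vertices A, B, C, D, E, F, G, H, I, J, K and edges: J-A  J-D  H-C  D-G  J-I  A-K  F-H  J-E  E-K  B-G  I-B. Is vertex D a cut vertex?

No

Deleting D leaves 2 components (was 2), so D is not a cut vertex.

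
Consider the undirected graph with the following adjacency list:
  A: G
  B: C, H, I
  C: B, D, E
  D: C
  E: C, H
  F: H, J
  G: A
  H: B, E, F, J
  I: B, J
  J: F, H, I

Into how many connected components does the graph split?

2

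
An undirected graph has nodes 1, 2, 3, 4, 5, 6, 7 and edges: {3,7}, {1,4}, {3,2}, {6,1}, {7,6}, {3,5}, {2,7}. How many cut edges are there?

The edges on the cycle 3-2-7-3 are not bridges since each lies on that cycle.
But removing 6 - 1 disconnects 6 from 1; removing 1 - 4 disconnects 1 from 4; removing 3 - 5 disconnects 3 from 5; removing 7 - 6 disconnects 7 from 6 — these are bridges.
That makes 4 bridges.

4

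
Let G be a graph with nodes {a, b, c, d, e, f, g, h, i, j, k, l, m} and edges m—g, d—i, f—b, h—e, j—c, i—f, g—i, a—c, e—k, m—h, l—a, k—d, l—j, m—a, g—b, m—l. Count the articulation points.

Removing m increases the component count from 1 to 2, so m is a cut vertex.
By contrast removing a leaves 1 component; it is not a cut vertex. No other vertex is a cut vertex either.

1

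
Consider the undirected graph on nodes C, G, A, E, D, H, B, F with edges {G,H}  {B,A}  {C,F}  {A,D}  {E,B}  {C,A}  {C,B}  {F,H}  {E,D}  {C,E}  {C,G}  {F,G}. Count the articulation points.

Removing C increases the component count from 1 to 2, so C is a cut vertex.
By contrast removing E leaves 1 component; it is not a cut vertex. No other vertex is a cut vertex either.

1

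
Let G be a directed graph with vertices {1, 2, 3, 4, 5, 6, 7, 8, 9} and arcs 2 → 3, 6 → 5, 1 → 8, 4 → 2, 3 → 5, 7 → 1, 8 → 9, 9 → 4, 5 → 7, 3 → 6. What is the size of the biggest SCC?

9

{1, 2, 3, 4, 5, 6, 7, 8, 9} are all mutually reachable — one SCC of size 9.
The largest has 9 vertices.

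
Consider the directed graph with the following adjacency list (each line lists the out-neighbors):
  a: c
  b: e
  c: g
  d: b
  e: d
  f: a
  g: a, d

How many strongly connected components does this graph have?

{a, c, g} are all mutually reachable — one SCC of size 3.
{b, d, e} are all mutually reachable — one SCC of size 3.
{f} is an SCC by itself.
That gives 3 strongly connected components.

3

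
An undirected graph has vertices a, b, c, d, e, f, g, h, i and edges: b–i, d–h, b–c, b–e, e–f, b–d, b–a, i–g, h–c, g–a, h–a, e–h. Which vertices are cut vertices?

e

Removing e increases the component count from 1 to 2, so e is a cut vertex.
By contrast removing g leaves 1 component; it is not a cut vertex. No other vertex is a cut vertex either.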